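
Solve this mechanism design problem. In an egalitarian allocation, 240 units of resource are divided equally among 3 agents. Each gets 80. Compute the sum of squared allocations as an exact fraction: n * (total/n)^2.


Step 1: Each agent's share = 240/3 = 80
Step 2: Square of each share = (80)^2 = 6400
Step 3: Sum of squares = 3 * 6400 = 19200

19200


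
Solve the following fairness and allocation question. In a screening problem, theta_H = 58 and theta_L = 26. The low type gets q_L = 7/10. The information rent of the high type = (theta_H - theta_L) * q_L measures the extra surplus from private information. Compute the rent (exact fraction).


Step 1: theta_H - theta_L = 58 - 26 = 32
Step 2: Information rent = (theta_H - theta_L) * q_L
Step 3: = 32 * 7/10
Step 4: = 112/5

112/5


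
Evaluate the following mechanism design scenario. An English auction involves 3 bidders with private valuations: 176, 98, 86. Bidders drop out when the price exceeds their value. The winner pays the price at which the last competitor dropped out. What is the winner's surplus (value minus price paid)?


Step 1: Identify the highest value: 176
Step 2: Identify the second-highest value: 98
Step 3: The final price = second-highest value = 98
Step 4: Surplus = 176 - 98 = 78

78


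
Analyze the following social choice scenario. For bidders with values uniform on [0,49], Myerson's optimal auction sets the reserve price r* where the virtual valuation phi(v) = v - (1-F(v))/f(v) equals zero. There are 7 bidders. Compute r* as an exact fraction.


Step 1: For U[0,49], F(v) = v/49 and f(v) = 1/49
Step 2: phi(v) = v - (1 - v/49)/(1/49) = v - (49 - v) = 2v - 49
Step 3: Set phi(r*) = 0: 2r* - 49 = 0
Step 4: r* = 49/2 (the number of bidders n = 7 does not enter)

49/2


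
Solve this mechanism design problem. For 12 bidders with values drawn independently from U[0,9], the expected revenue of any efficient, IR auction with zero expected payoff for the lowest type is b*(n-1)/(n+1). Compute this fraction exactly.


Step 1: By Revenue Equivalence, expected revenue = b*(n-1)/(n+1)
Step 2: Substituting n = 12, b = 9
Step 3: Revenue = 9*(12-1)/(12+1) = 9*11/13
Step 4: Revenue = 99/13

99/13


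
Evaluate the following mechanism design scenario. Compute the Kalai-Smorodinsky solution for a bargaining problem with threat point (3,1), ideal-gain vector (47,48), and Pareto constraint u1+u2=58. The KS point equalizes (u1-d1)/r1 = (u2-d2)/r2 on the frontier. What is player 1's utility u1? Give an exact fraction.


Step 1: At the KS point, (u1-d1)/r1 = (u2-d2)/r2 = t and u1+u2 = 58
Step 2: u1 = d1 + r1*t and u2 = d2 + r2*t, so (d1 + r1*t) + (d2 + r2*t) = 58
Step 3: t = (58 - 3 - 1)/(47 + 48) = 54/95
Step 4: u1 = d1 + r1*t = 3 + 47 * 54/95 = 2823/95
Step 5: (Check: u2 = d2 + r2*t = 2687/95; u1+u2 = 2823/95 + 2687/95 = 58, on the frontier.)

2823/95


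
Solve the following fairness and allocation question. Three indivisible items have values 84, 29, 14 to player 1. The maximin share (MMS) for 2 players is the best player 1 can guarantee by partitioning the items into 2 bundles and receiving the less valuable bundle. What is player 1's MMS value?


Step 1: Item values = 84, 29, 14
Step 2: Enumerate all 2-bundle partitions and take the smaller bundle:
  Partition 1: {84} vs {29,14} -> bundles 84, 43; min = 43
  Partition 2: {29} vs {84,14} -> bundles 29, 98; min = 29
  Partition 3: {14} vs {84,29} -> bundles 14, 113; min = 14
Step 3: MMS = max(43, 29, 14) = 43

43


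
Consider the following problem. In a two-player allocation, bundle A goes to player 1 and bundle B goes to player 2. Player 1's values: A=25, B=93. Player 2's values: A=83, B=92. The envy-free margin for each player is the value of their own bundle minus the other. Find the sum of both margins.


Step 1: Player 1's margin = v1(A) - v1(B) = 25 - 93 = -68
Step 2: Player 2's margin = v2(B) - v2(A) = 92 - 83 = 9
Step 3: Total margin = -68 + 9 = -59

-59


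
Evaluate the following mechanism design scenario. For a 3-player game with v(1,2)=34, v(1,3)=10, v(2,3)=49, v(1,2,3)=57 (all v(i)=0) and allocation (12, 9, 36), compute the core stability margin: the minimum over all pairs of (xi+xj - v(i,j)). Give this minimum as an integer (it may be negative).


Step 1: Slack for coalition (1,2): x1+x2 - v12 = 21 - 34 = -13
Step 2: Slack for coalition (1,3): x1+x3 - v13 = 48 - 10 = 38
Step 3: Slack for coalition (2,3): x2+x3 - v23 = 45 - 49 = -4
Step 4: Minimum slack = min(-13, 38, -4) = -13, attained by (1,2); coalition (1,2) can block (slack < 0), so the allocation is not in the core

-13


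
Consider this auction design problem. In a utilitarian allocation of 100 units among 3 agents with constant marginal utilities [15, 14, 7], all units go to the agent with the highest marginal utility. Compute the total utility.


Step 1: The marginal utilities are [15, 14, 7]
Step 2: The highest marginal utility is 15
Step 3: All 100 units go to that agent
Step 4: Total utility = 15 * 100 = 1500

1500


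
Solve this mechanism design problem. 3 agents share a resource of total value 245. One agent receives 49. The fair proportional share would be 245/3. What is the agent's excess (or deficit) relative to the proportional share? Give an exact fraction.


Step 1: Proportional share = 245/3
Step 2: Agent's actual allocation = 49
Step 3: Excess = 49 - 245/3 = -98/3

-98/3


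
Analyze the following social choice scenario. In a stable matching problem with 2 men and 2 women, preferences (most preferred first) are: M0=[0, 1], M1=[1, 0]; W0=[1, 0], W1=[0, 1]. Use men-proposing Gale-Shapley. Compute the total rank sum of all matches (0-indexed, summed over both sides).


Step 1: Run Gale-Shapley (men propose, women hold best offer):
  M0 proposes to W0; she accepts
  M1 proposes to W1; she accepts
Step 2: Final matching: W0-M0, W1-M1
Step 3: 0-indexed ranks (man's rank of his match, then woman's): 0 + 1 + 0 + 1
Step 4: Total rank sum = 2

2


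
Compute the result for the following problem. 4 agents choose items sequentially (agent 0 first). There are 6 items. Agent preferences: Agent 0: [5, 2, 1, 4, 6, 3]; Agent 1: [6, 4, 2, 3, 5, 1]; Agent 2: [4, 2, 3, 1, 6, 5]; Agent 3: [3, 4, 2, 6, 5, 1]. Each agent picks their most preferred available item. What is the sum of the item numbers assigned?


Step 1: Agent 0 picks item 5
Step 2: Agent 1 picks item 6
Step 3: Agent 2 picks item 4
Step 4: Agent 3 picks item 3
Step 5: Sum = 5 + 6 + 4 + 3 = 18

18


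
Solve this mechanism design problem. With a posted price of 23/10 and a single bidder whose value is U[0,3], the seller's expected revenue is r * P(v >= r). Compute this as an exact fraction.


Step 1: Posted price r = 23/10, value support [0,3]
Step 2: P(v >= r) = (3 - 23/10)/3 = 7/30
Step 3: Expected revenue = r * P(v >= r) = 23/10 * 7/30
Step 4: Revenue = 161/300

161/300


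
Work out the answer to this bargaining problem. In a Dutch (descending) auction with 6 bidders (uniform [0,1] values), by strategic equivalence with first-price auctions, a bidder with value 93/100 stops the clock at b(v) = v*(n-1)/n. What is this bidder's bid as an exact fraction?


Step 1: Dutch auctions are strategically equivalent to first-price auctions
Step 2: The equilibrium bid is b(v) = v*(n-1)/n
Step 3: b = 93/100 * 5/6
Step 4: b = 31/40

31/40


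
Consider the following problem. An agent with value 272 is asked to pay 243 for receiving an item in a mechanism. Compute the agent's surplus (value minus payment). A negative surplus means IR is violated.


Step 1: Surplus = value - payment = 272 - 243 = 29
Step 2: IR is satisfied (surplus >= 0)

29


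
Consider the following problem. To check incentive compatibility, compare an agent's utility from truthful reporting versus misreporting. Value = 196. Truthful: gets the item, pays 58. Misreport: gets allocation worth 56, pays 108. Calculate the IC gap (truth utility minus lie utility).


Step 1: U(truth) = value - payment = 196 - 58 = 138
Step 2: U(lie) = allocation - payment = 56 - 108 = -52
Step 3: IC gap = 138 - (-52) = 190

190


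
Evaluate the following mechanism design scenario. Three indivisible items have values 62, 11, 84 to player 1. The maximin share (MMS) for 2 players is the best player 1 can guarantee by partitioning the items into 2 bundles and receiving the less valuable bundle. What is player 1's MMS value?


Step 1: Item values = 62, 11, 84
Step 2: Enumerate all 2-bundle partitions and take the smaller bundle:
  Partition 1: {62} vs {11,84} -> bundles 62, 95; min = 62
  Partition 2: {11} vs {62,84} -> bundles 11, 146; min = 11
  Partition 3: {84} vs {62,11} -> bundles 84, 73; min = 73
Step 3: MMS = max(62, 11, 73) = 73

73


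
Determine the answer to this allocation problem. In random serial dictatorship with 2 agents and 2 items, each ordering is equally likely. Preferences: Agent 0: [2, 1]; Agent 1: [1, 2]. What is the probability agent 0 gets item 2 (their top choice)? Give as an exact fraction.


Step 1: Agent 0 wants item 2
Step 2: There are 2 possible orderings of agents
Step 3: In 2 orderings, agent 0 gets item 2
Step 4: Probability = 2/2 = 1

1


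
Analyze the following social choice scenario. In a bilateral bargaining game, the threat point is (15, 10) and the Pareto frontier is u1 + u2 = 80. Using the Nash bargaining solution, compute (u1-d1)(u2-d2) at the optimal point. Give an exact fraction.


Step 1: The Nash solution splits surplus symmetrically above the disagreement point
Step 2: u1 = (total + d1 - d2)/2 = (80 + 15 - 10)/2 = 85/2
Step 3: u2 = (total - d1 + d2)/2 = (80 - 15 + 10)/2 = 75/2
Step 4: Nash product = (85/2 - 15) * (75/2 - 10)
Step 5: = 55/2 * 55/2 = 3025/4

3025/4


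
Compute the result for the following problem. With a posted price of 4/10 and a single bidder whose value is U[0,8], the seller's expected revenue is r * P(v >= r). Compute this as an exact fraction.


Step 1: Posted price r = 2/5, value support [0,8]
Step 2: P(v >= r) = (8 - 2/5)/8 = 19/20
Step 3: Expected revenue = r * P(v >= r) = 2/5 * 19/20
Step 4: Revenue = 19/50

19/50


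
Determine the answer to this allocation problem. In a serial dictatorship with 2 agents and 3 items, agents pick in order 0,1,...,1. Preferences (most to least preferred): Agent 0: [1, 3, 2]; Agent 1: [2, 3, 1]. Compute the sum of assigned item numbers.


Step 1: Agent 0 picks item 1
Step 2: Agent 1 picks item 2
Step 3: Sum = 1 + 2 = 3

3


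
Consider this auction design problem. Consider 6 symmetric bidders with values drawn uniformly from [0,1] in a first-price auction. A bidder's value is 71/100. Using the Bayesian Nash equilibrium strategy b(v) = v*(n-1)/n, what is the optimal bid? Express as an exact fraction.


Step 1: The symmetric BNE bidding function is b(v) = v * (n-1) / n
Step 2: Substitute v = 71/100 and n = 6
Step 3: b = 71/100 * 5/6
Step 4: b = 71/120

71/120


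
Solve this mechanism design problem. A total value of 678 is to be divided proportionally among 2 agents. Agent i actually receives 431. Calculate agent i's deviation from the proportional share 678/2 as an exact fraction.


Step 1: Proportional share = 678/2 = 339
Step 2: Agent's actual allocation = 431
Step 3: Excess = 431 - 339 = 92

92


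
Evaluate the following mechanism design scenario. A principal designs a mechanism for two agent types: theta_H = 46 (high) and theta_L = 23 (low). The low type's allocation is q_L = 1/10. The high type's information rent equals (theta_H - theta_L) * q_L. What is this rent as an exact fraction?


Step 1: theta_H - theta_L = 46 - 23 = 23
Step 2: Information rent = (theta_H - theta_L) * q_L
Step 3: = 23 * 1/10
Step 4: = 23/10

23/10


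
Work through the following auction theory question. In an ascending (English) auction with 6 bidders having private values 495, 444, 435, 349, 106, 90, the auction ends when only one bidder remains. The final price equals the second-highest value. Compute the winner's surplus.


Step 1: Identify the highest value: 495
Step 2: Identify the second-highest value: 444
Step 3: The final price = second-highest value = 444
Step 4: Surplus = 495 - 444 = 51

51


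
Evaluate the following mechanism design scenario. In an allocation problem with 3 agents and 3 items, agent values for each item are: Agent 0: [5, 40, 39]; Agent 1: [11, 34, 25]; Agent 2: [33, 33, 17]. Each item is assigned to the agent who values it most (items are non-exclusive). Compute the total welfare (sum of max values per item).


Step 1: For each item, find the maximum value among all agents.
Step 2: Item 0 -> Agent 2 (value 33)
Step 3: Item 1 -> Agent 0 (value 40)
Step 4: Item 2 -> Agent 0 (value 39)
Step 5: Total welfare = 33 + 40 + 39 = 112

112


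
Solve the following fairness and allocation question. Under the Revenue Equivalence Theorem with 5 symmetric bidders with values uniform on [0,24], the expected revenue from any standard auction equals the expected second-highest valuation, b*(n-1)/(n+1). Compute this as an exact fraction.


Step 1: By Revenue Equivalence, expected revenue = b*(n-1)/(n+1)
Step 2: Substituting n = 5, b = 24
Step 3: Revenue = 24*(5-1)/(5+1) = 24*4/6
Step 4: Revenue = 96/6 = 16

16


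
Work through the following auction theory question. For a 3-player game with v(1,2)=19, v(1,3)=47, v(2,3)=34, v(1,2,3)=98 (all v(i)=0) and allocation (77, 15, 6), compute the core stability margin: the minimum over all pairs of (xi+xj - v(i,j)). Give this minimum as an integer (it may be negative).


Step 1: Slack for coalition (1,2): x1+x2 - v12 = 92 - 19 = 73
Step 2: Slack for coalition (1,3): x1+x3 - v13 = 83 - 47 = 36
Step 3: Slack for coalition (2,3): x2+x3 - v23 = 21 - 34 = -13
Step 4: Minimum slack = min(73, 36, -13) = -13, attained by (2,3); coalition (2,3) can block (slack < 0), so the allocation is not in the core

-13


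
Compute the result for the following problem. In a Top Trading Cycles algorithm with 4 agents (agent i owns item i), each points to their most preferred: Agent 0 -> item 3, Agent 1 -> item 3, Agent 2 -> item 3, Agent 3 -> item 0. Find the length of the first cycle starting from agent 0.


Step 1: Trace the pointer graph from agent 0: 0 -> 3 -> 0
Step 2: A cycle is detected when we revisit agent 0
Step 3: The cycle is: 0 -> 3 -> 0
Step 4: Cycle length = 2

2


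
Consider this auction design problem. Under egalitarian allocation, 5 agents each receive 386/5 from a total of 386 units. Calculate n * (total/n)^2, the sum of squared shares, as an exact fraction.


Step 1: Each agent's share = 386/5
Step 2: Square of each share = (386/5)^2 = 148996/25
Step 3: Sum of squares = 5 * 148996/25 = 148996/5

148996/5


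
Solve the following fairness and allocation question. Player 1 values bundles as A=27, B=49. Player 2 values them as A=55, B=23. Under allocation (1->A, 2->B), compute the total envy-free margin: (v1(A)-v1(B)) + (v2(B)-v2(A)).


Step 1: Player 1's margin = v1(A) - v1(B) = 27 - 49 = -22
Step 2: Player 2's margin = v2(B) - v2(A) = 23 - 55 = -32
Step 3: Total margin = -22 + -32 = -54

-54


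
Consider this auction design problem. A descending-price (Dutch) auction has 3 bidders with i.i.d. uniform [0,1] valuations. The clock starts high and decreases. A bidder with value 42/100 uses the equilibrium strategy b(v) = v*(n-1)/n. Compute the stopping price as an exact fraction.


Step 1: Dutch auctions are strategically equivalent to first-price auctions
Step 2: The equilibrium bid is b(v) = v*(n-1)/n
Step 3: b = 21/50 * 2/3
Step 4: b = 7/25

7/25


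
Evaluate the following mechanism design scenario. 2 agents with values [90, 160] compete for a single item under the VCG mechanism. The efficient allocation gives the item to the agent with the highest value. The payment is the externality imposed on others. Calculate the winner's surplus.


Step 1: The winner is the agent with the highest value: agent 1 with value 160
Step 2: Values of other agents: [90]
Step 3: VCG payment = max of others' values = 90
Step 4: Surplus = 160 - 90 = 70

70


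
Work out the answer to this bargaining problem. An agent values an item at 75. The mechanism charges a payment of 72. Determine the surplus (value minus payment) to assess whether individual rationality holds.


Step 1: Surplus = value - payment = 75 - 72 = 3
Step 2: IR is satisfied (surplus >= 0)

3


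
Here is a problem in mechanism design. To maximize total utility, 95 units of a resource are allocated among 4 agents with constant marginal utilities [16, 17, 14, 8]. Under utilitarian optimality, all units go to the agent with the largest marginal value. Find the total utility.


Step 1: The marginal utilities are [16, 17, 14, 8]
Step 2: The highest marginal utility is 17
Step 3: All 95 units go to that agent
Step 4: Total utility = 17 * 95 = 1615

1615


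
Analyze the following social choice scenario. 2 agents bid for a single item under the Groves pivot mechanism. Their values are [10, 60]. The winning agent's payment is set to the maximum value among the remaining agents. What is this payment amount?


Step 1: The efficient winner is agent 1 with value 60
Step 2: Other agents' values: [10]
Step 3: Pivot payment = max(others) = 10
Step 4: The winner pays 10

10


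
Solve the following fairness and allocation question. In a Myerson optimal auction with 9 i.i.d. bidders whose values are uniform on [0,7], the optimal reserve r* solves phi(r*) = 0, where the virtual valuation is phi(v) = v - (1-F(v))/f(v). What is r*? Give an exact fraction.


Step 1: For U[0,7], F(v) = v/7 and f(v) = 1/7
Step 2: phi(v) = v - (1 - v/7)/(1/7) = v - (7 - v) = 2v - 7
Step 3: Set phi(r*) = 0: 2r* - 7 = 0
Step 4: r* = 7/2 (the number of bidders n = 9 does not enter)

7/2


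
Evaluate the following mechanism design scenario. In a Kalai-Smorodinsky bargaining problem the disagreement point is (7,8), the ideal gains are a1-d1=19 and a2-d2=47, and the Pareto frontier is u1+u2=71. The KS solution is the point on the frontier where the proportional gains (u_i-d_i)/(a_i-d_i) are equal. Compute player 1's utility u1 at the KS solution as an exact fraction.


Step 1: At the KS point, (u1-d1)/r1 = (u2-d2)/r2 = t and u1+u2 = 71
Step 2: u1 = d1 + r1*t and u2 = d2 + r2*t, so (d1 + r1*t) + (d2 + r2*t) = 71
Step 3: t = (71 - 7 - 8)/(19 + 47) = 56/66 = 28/33
Step 4: u1 = d1 + r1*t = 7 + 19 * 28/33 = 763/33
Step 5: (Check: u2 = d2 + r2*t = 1580/33; u1+u2 = 763/33 + 1580/33 = 71, on the frontier.)

763/33


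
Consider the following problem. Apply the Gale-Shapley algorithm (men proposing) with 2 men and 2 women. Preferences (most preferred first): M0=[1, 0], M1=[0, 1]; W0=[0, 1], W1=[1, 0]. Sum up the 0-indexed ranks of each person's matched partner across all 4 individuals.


Step 1: Run Gale-Shapley (men propose, women hold best offer):
  M0 proposes to W1; she accepts
  M1 proposes to W0; she accepts
Step 2: Final matching: W0-M1, W1-M0
Step 3: 0-indexed ranks (man's rank of his match, then woman's): 0 + 1 + 0 + 1
Step 4: Total rank sum = 2

2


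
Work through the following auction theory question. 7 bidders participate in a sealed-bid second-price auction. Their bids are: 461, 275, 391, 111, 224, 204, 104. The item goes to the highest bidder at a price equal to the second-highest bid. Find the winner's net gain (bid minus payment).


Step 1: Sort bids in descending order: 461, 391, 275, 224, 204, 111, 104
Step 2: The winning bid is the highest: 461
Step 3: The payment equals the second-highest bid: 391
Step 4: Surplus = winner's bid - payment = 461 - 391 = 70

70


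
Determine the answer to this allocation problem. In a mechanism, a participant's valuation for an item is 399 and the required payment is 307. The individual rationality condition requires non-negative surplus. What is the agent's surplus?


Step 1: Surplus = value - payment = 399 - 307 = 92
Step 2: IR is satisfied (surplus >= 0)

92


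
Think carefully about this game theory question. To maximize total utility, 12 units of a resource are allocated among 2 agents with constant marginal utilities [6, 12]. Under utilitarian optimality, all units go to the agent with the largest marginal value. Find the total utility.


Step 1: The marginal utilities are [6, 12]
Step 2: The highest marginal utility is 12
Step 3: All 12 units go to that agent
Step 4: Total utility = 12 * 12 = 144

144


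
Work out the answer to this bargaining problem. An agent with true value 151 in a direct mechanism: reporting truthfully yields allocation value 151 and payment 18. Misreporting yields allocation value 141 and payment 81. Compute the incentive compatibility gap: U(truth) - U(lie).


Step 1: U(truth) = value - payment = 151 - 18 = 133
Step 2: U(lie) = allocation - payment = 141 - 81 = 60
Step 3: IC gap = 133 - 60 = 73

73


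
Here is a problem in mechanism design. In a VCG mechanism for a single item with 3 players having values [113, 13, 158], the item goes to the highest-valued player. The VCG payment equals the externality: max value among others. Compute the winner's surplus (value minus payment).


Step 1: The winner is the agent with the highest value: agent 2 with value 158
Step 2: Values of other agents: [113, 13]
Step 3: VCG payment = max of others' values = 113
Step 4: Surplus = 158 - 113 = 45

45


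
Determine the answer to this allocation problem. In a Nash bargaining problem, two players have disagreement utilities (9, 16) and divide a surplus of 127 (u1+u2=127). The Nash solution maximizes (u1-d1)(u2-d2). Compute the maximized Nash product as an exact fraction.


Step 1: The Nash solution splits surplus symmetrically above the disagreement point
Step 2: u1 = (total + d1 - d2)/2 = (127 + 9 - 16)/2 = 60
Step 3: u2 = (total - d1 + d2)/2 = (127 - 9 + 16)/2 = 67
Step 4: Nash product = (60 - 9) * (67 - 16)
Step 5: = 51 * 51 = 2601

2601


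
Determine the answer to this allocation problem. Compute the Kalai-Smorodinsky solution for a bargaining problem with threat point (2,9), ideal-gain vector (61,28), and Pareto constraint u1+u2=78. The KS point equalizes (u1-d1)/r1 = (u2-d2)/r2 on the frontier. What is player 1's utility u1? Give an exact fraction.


Step 1: At the KS point, (u1-d1)/r1 = (u2-d2)/r2 = t and u1+u2 = 78
Step 2: u1 = d1 + r1*t and u2 = d2 + r2*t, so (d1 + r1*t) + (d2 + r2*t) = 78
Step 3: t = (78 - 2 - 9)/(61 + 28) = 67/89
Step 4: u1 = d1 + r1*t = 2 + 61 * 67/89 = 4265/89
Step 5: (Check: u2 = d2 + r2*t = 2677/89; u1+u2 = 4265/89 + 2677/89 = 78, on the frontier.)

4265/89


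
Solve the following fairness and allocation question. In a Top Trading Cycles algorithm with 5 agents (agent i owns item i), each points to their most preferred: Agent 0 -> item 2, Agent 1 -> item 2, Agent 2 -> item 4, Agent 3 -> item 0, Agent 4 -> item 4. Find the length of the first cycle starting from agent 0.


Step 1: Trace the pointer graph from agent 0: 0 -> 2 -> 4 -> 4
Step 2: A cycle is detected when we revisit agent 4
Step 3: The cycle is: 4 -> 4
Step 4: Cycle length = 1

1


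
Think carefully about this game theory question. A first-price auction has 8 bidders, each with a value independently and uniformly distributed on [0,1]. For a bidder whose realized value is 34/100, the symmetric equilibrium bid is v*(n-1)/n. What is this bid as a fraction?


Step 1: The symmetric BNE bidding function is b(v) = v * (n-1) / n
Step 2: Substitute v = 17/50 and n = 8
Step 3: b = 17/50 * 7/8
Step 4: b = 119/400

119/400


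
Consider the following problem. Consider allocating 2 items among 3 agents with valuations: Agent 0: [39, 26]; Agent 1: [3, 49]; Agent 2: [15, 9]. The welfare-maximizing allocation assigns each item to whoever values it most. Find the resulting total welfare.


Step 1: For each item, find the maximum value among all agents.
Step 2: Item 0 -> Agent 0 (value 39)
Step 3: Item 1 -> Agent 1 (value 49)
Step 4: Total welfare = 39 + 49 = 88

88


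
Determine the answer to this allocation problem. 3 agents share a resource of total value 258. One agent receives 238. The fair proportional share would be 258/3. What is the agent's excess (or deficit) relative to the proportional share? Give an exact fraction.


Step 1: Proportional share = 258/3 = 86
Step 2: Agent's actual allocation = 238
Step 3: Excess = 238 - 86 = 152

152


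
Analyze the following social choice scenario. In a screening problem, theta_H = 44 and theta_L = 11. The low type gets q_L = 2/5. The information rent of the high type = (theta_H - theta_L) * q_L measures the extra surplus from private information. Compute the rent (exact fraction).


Step 1: theta_H - theta_L = 44 - 11 = 33
Step 2: Information rent = (theta_H - theta_L) * q_L
Step 3: = 33 * 2/5
Step 4: = 66/5

66/5


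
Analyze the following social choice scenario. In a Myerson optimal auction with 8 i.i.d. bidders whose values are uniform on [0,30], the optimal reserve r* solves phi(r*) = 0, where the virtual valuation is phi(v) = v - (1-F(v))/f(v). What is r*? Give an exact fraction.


Step 1: For U[0,30], F(v) = v/30 and f(v) = 1/30
Step 2: phi(v) = v - (1 - v/30)/(1/30) = v - (30 - v) = 2v - 30
Step 3: Set phi(r*) = 0: 2r* - 30 = 0
Step 4: r* = 30/2 = 15 (the number of bidders n = 8 does not enter)

15


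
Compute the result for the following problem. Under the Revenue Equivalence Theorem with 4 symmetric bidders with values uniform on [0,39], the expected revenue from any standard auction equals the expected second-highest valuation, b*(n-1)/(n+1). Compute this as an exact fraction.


Step 1: By Revenue Equivalence, expected revenue = b*(n-1)/(n+1)
Step 2: Substituting n = 4, b = 39
Step 3: Revenue = 39*(4-1)/(4+1) = 39*3/5
Step 4: Revenue = 117/5

117/5


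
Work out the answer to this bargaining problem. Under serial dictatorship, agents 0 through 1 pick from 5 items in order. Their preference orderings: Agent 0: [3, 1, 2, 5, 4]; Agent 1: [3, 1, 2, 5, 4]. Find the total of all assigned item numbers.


Step 1: Agent 0 picks item 3
Step 2: Agent 1 picks item 1
Step 3: Sum = 3 + 1 = 4

4


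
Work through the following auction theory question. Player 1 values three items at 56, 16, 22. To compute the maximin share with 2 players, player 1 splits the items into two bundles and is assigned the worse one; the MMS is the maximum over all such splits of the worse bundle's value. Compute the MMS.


Step 1: Item values = 56, 16, 22
Step 2: Enumerate all 2-bundle partitions and take the smaller bundle:
  Partition 1: {56} vs {16,22} -> bundles 56, 38; min = 38
  Partition 2: {16} vs {56,22} -> bundles 16, 78; min = 16
  Partition 3: {22} vs {56,16} -> bundles 22, 72; min = 22
Step 3: MMS = max(38, 16, 22) = 38

38


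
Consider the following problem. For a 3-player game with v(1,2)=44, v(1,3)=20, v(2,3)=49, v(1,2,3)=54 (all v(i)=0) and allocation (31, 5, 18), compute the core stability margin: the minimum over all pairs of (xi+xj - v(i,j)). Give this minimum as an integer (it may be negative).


Step 1: Slack for coalition (1,2): x1+x2 - v12 = 36 - 44 = -8
Step 2: Slack for coalition (1,3): x1+x3 - v13 = 49 - 20 = 29
Step 3: Slack for coalition (2,3): x2+x3 - v23 = 23 - 49 = -26
Step 4: Minimum slack = min(-8, 29, -26) = -26, attained by (2,3); coalition (2,3) can block (slack < 0), so the allocation is not in the core

-26


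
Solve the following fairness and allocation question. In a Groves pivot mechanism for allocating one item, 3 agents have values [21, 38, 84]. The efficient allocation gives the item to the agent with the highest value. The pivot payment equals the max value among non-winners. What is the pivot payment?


Step 1: The efficient winner is agent 2 with value 84
Step 2: Other agents' values: [21, 38]
Step 3: Pivot payment = max(others) = 38
Step 4: The winner pays 38

38


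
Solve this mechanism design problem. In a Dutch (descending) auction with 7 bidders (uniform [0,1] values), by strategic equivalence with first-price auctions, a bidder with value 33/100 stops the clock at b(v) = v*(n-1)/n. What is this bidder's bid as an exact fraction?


Step 1: Dutch auctions are strategically equivalent to first-price auctions
Step 2: The equilibrium bid is b(v) = v*(n-1)/n
Step 3: b = 33/100 * 6/7
Step 4: b = 99/350

99/350


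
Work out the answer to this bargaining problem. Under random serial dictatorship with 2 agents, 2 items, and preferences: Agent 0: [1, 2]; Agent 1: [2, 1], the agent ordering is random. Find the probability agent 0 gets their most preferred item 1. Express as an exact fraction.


Step 1: Agent 0 wants item 1
Step 2: There are 2 possible orderings of agents
Step 3: In 2 orderings, agent 0 gets item 1
Step 4: Probability = 2/2 = 1

1


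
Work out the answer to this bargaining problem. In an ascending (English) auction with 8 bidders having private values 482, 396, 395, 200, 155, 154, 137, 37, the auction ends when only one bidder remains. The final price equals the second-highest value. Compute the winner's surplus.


Step 1: Identify the highest value: 482
Step 2: Identify the second-highest value: 396
Step 3: The final price = second-highest value = 396
Step 4: Surplus = 482 - 396 = 86

86


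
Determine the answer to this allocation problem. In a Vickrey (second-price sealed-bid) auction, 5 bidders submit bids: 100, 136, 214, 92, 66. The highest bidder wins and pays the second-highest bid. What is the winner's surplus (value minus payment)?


Step 1: Sort bids in descending order: 214, 136, 100, 92, 66
Step 2: The winning bid is the highest: 214
Step 3: The payment equals the second-highest bid: 136
Step 4: Surplus = winner's bid - payment = 214 - 136 = 78

78


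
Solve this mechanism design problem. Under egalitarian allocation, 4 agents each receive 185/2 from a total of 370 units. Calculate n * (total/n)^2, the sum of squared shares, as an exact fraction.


Step 1: Each agent's share = 370/4 = 185/2
Step 2: Square of each share = (185/2)^2 = 34225/4
Step 3: Sum of squares = 4 * 34225/4 = 34225

34225


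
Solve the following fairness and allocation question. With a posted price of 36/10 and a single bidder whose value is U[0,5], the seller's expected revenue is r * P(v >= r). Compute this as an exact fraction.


Step 1: Posted price r = 18/5, value support [0,5]
Step 2: P(v >= r) = (5 - 18/5)/5 = 7/25
Step 3: Expected revenue = r * P(v >= r) = 18/5 * 7/25
Step 4: Revenue = 126/125

126/125


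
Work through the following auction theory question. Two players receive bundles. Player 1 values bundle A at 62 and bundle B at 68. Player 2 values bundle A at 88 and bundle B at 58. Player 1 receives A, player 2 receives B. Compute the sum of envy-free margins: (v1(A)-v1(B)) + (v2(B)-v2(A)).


Step 1: Player 1's margin = v1(A) - v1(B) = 62 - 68 = -6
Step 2: Player 2's margin = v2(B) - v2(A) = 58 - 88 = -30
Step 3: Total margin = -6 + -30 = -36

-36


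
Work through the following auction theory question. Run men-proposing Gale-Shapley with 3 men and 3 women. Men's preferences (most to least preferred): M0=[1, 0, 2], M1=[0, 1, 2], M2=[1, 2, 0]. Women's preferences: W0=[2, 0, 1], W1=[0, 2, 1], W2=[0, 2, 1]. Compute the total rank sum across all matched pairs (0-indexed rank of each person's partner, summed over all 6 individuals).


Step 1: Run Gale-Shapley (men propose, women hold best offer):
  M0 proposes to W1; she accepts
  M1 proposes to W0; she accepts
  M2 proposes to W1; rejected
  M2 proposes to W2; she accepts
Step 2: Final matching: W0-M1, W1-M0, W2-M2
Step 3: 0-indexed ranks (man's rank of his match, then woman's): 0 + 2 + 0 + 0 + 1 + 1
Step 4: Total rank sum = 4

4


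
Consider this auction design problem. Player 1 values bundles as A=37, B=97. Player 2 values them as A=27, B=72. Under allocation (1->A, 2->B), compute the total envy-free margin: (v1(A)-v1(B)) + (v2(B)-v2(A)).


Step 1: Player 1's margin = v1(A) - v1(B) = 37 - 97 = -60
Step 2: Player 2's margin = v2(B) - v2(A) = 72 - 27 = 45
Step 3: Total margin = -60 + 45 = -15

-15


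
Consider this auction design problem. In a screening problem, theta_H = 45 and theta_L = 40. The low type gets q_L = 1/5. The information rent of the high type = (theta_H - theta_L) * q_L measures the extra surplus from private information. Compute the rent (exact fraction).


Step 1: theta_H - theta_L = 45 - 40 = 5
Step 2: Information rent = (theta_H - theta_L) * q_L
Step 3: = 5 * 1/5
Step 4: = 1

1


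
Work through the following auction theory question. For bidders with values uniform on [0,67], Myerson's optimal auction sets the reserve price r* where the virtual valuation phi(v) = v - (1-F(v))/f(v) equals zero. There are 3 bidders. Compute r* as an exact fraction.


Step 1: For U[0,67], F(v) = v/67 and f(v) = 1/67
Step 2: phi(v) = v - (1 - v/67)/(1/67) = v - (67 - v) = 2v - 67
Step 3: Set phi(r*) = 0: 2r* - 67 = 0
Step 4: r* = 67/2 (the number of bidders n = 3 does not enter)

67/2


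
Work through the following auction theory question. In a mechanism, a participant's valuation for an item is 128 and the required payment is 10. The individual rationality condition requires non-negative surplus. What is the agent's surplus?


Step 1: Surplus = value - payment = 128 - 10 = 118
Step 2: IR is satisfied (surplus >= 0)

118


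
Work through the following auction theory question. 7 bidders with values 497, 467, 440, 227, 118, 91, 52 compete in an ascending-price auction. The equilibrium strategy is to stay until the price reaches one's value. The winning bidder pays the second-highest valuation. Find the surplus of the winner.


Step 1: Identify the highest value: 497
Step 2: Identify the second-highest value: 467
Step 3: The final price = second-highest value = 467
Step 4: Surplus = 497 - 467 = 30

30


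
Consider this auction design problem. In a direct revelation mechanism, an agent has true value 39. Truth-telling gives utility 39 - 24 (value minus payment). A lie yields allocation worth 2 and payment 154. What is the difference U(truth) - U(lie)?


Step 1: U(truth) = value - payment = 39 - 24 = 15
Step 2: U(lie) = allocation - payment = 2 - 154 = -152
Step 3: IC gap = 15 - (-152) = 167

167


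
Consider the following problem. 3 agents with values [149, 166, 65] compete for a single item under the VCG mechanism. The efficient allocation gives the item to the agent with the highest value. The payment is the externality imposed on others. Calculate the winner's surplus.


Step 1: The winner is the agent with the highest value: agent 1 with value 166
Step 2: Values of other agents: [149, 65]
Step 3: VCG payment = max of others' values = 149
Step 4: Surplus = 166 - 149 = 17

17


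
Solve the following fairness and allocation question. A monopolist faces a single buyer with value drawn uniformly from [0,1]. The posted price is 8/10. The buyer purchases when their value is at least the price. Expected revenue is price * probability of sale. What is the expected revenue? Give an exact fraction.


Step 1: Posted price r = 4/5, value support [0,1]
Step 2: P(v >= r) = (1 - 4/5)/1 = 1/5
Step 3: Expected revenue = r * P(v >= r) = 4/5 * 1/5
Step 4: Revenue = 4/25

4/25


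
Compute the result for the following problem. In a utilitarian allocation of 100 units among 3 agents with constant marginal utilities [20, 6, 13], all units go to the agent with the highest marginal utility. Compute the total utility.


Step 1: The marginal utilities are [20, 6, 13]
Step 2: The highest marginal utility is 20
Step 3: All 100 units go to that agent
Step 4: Total utility = 20 * 100 = 2000

2000


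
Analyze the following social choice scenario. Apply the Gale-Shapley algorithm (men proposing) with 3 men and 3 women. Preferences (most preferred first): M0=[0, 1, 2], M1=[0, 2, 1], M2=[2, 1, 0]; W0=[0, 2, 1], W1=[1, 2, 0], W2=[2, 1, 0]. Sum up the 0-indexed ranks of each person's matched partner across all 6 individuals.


Step 1: Run Gale-Shapley (men propose, women hold best offer):
  M0 proposes to W0; she accepts
  M1 proposes to W0; rejected
  M1 proposes to W2; she accepts
  M2 proposes to W2; she switches from M1
  M1 proposes to W1; she accepts
Step 2: Final matching: W0-M0, W1-M1, W2-M2
Step 3: 0-indexed ranks (man's rank of his match, then woman's): 0 + 0 + 2 + 0 + 0 + 0
Step 4: Total rank sum = 2

2


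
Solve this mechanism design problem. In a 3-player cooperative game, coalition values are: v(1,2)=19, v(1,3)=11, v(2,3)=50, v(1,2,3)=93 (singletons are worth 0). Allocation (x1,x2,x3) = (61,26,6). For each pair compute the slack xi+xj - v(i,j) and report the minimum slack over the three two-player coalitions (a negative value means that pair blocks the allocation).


Step 1: Slack for coalition (1,2): x1+x2 - v12 = 87 - 19 = 68
Step 2: Slack for coalition (1,3): x1+x3 - v13 = 67 - 11 = 56
Step 3: Slack for coalition (2,3): x2+x3 - v23 = 32 - 50 = -18
Step 4: Minimum slack = min(68, 56, -18) = -18, attained by (2,3); coalition (2,3) can block (slack < 0), so the allocation is not in the core

-18


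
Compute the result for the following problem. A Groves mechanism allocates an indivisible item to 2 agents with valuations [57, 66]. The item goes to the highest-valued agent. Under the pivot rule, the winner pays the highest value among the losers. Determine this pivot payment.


Step 1: The efficient winner is agent 1 with value 66
Step 2: Other agents' values: [57]
Step 3: Pivot payment = max(others) = 57
Step 4: The winner pays 57

57


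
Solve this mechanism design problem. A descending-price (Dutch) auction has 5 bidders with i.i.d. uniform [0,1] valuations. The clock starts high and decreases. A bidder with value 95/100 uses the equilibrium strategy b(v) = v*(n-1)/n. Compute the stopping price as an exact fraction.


Step 1: Dutch auctions are strategically equivalent to first-price auctions
Step 2: The equilibrium bid is b(v) = v*(n-1)/n
Step 3: b = 19/20 * 4/5
Step 4: b = 19/25

19/25


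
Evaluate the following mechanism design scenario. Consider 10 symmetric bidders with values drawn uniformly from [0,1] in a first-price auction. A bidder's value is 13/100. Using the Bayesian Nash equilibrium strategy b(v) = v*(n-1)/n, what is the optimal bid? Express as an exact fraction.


Step 1: The symmetric BNE bidding function is b(v) = v * (n-1) / n
Step 2: Substitute v = 13/100 and n = 10
Step 3: b = 13/100 * 9/10
Step 4: b = 117/1000

117/1000


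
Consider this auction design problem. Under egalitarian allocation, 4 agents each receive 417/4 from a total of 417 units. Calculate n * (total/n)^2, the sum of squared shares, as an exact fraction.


Step 1: Each agent's share = 417/4
Step 2: Square of each share = (417/4)^2 = 173889/16
Step 3: Sum of squares = 4 * 173889/16 = 173889/4

173889/4


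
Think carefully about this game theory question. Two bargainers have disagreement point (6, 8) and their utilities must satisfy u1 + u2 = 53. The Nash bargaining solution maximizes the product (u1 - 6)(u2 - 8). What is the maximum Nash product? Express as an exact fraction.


Step 1: The Nash solution splits surplus symmetrically above the disagreement point
Step 2: u1 = (total + d1 - d2)/2 = (53 + 6 - 8)/2 = 51/2
Step 3: u2 = (total - d1 + d2)/2 = (53 - 6 + 8)/2 = 55/2
Step 4: Nash product = (51/2 - 6) * (55/2 - 8)
Step 5: = 39/2 * 39/2 = 1521/4

1521/4


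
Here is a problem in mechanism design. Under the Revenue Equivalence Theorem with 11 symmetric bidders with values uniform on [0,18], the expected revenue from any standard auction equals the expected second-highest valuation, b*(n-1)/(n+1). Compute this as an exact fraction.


Step 1: By Revenue Equivalence, expected revenue = b*(n-1)/(n+1)
Step 2: Substituting n = 11, b = 18
Step 3: Revenue = 18*(11-1)/(11+1) = 18*10/12
Step 4: Revenue = 180/12 = 15

15


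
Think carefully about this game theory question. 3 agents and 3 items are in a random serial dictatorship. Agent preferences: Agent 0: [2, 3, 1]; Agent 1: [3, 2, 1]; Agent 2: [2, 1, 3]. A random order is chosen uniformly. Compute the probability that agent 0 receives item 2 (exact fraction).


Step 1: Agent 0 wants item 2
Step 2: There are 6 possible orderings of agents
Step 3: In 3 orderings, agent 0 gets item 2
Step 4: Probability = 3/6 = 1/2

1/2
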